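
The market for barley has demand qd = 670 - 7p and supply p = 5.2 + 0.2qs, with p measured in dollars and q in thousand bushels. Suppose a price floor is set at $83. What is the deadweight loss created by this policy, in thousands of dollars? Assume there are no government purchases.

5250

Rearranging supply gives qs = 5p - 26. Setting quantity demanded equal to quantity supplied, 670 - 7p = 5p - 26, gives p* = 58 and q* = 264.
Because the floor (83) lies above the market-clearing price, it is binding.
At p = 83: qd = 670 - 7·83 = 89 and qs = 5·83 - 26 = 389.
Quantity traded falls to 89. At q = 89 the demand price is (670 - 89)/7 = 83 and the supply price is (26 + 89)/5 = 23.
Deadweight loss = ½ · (83 - 23) · (264 - 89) = ½ · 60 · 175 = 5250.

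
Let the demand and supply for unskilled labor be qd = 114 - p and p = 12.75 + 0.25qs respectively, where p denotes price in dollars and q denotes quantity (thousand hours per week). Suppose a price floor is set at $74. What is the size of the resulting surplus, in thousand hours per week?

Rearranging supply gives qs = 4p - 51. Without the control the market clears where 114 - p = 4p - 51, i.e. p* = 33 and q* = 81.
Since 74 > 33, the floor is binding.
At p = 74: qd = 114 - 74 = 40 and qs = 4·74 - 51 = 245.
Surplus = qs - qd = 245 - 40 = 205.

205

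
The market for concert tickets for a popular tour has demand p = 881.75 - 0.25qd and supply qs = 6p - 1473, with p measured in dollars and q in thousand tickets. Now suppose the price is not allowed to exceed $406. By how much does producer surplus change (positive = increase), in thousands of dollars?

-117030

Rearranging demand gives qd = 3527 - 4p. Without the control the market clears where 3527 - 4p = 6p - 1473, i.e. p* = 500 and q* = 1527.
Since 406 < 500, the ceiling is binding.
At p = 406: qd = 3527 - 4·406 = 1903 and qs = 6·406 - 1473 = 963.
Producer surplus without the control is ½ · (500 - 245.5) · 1527 = 194310.75.
With the ceiling, producers sell 963 units at 406, so PS = ½ · (406 - 245.5) · 963 = 77280.75.
Change in producer surplus = 77280.75 - 194310.75 = -117030.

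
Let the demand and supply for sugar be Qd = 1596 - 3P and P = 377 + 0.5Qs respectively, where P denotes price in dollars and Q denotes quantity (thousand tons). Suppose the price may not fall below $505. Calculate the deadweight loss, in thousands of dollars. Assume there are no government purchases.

Rearranging supply gives Qs = 2P - 754. In a free market, 1596 - 3P = 2P - 754 gives the equilibrium P* = 470, Q* = 186.
The floor of 505 is above the equilibrium price 470, so it binds.
At P = 505: Qd = 1596 - 3·505 = 81 and Qs = 2·505 - 754 = 256.
Quantity traded falls to 81. At Q = 81 the demand price is (1596 - 81)/3 = 505 and the supply price is (754 + 81)/2 = 417.5.
Deadweight loss = ½ · (505 - 417.5) · (186 - 81) = ½ · 87.5 · 105 = 4593.75.

4593.75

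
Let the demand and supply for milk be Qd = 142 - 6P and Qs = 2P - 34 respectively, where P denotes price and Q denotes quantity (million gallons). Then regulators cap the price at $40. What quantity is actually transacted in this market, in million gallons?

Without the control the market clears where 142 - 6P = 2P - 34, i.e. P* = 22 and Q* = 10.
Since 40 is above P* = 22, the ceiling does not bind and the free-market outcome prevails.

10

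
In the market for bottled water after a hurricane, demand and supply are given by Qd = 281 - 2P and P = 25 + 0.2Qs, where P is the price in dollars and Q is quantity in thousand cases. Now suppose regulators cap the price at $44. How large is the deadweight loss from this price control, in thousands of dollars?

1715

Rearranging supply gives Qs = 5P - 125. In a free market, 281 - 2P = 5P - 125 gives the equilibrium P* = 58, Q* = 165.
Since 44 < 58, the ceiling is binding.
At P = 44: Qd = 281 - 2·44 = 193 and Qs = 5·44 - 125 = 95.
Quantity traded falls to 95. At Q = 95 the demand price is (281 - 95)/2 = 93 and the supply price is (125 + 95)/5 = 44.
Deadweight loss = ½ · (93 - 44) · (165 - 95) = ½ · 49 · 70 = 1715.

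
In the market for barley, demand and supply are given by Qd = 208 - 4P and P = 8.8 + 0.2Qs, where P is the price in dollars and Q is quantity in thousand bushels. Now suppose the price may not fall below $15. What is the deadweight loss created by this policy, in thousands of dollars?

Rearranging supply gives Qs = 5P - 44. Without the control the market clears where 208 - 4P = 5P - 44, i.e. P* = 28 and Q* = 96.
The floor of 15 is below the equilibrium price 28, so it is not binding; the market clears at P* = 28, Q* = 96.
Since the control does not bind, no trades are prevented and deadweight loss is zero.

0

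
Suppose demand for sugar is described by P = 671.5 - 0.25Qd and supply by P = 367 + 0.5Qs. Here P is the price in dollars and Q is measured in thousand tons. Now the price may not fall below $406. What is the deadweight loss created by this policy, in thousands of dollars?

0

Rearranging demand gives Qd = 2686 - 4P; rearranging supply gives Qs = 2P - 734. In a free market, 2686 - 4P = 2P - 734 gives the equilibrium P* = 570, Q* = 406.
The floor of 406 is below the equilibrium price 570, so it is not binding; the market clears at P* = 570, Q* = 406.
Since the control does not bind, no trades are prevented and deadweight loss is zero.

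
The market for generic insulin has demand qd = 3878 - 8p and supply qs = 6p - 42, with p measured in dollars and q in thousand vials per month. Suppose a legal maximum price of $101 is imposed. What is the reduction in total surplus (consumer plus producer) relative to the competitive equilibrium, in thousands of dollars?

168215.25

Setting quantity demanded equal to quantity supplied, 3878 - 8p = 6p - 42, gives p* = 280 and q* = 1638.
Because the ceiling (101) lies below the market-clearing price, it is binding.
At p = 101: qd = 3878 - 8·101 = 3070 and qs = 6·101 - 42 = 564.
Quantity traded falls to 564. At q = 564 the demand price is (3878 - 564)/8 = 414.25 and the supply price is (42 + 564)/6 = 101.
Deadweight loss = ½ · (414.25 - 101) · (1638 - 564) = ½ · 313.25 · 1074 = 168215.25.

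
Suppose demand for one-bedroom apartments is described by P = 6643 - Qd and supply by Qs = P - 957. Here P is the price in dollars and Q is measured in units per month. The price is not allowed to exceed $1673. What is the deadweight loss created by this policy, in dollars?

Rearranging demand gives Qd = 6643 - P. Setting quantity demanded equal to quantity supplied, 6643 - P = P - 957, gives P* = 3800 and Q* = 2843.
Since 1673 < 3800, the ceiling is binding.
At P = 1673: Qd = 6643 - 1673 = 4970 and Qs = 1673 - 957 = 716.
Quantity traded falls to 716. At Q = 716 the demand price is 6643 - 716 = 5927 and the supply price is 957 + 716 = 1673.
Deadweight loss = ½ · (5927 - 1673) · (2843 - 716) = ½ · 4254 · 2127 = 4524129.

4524129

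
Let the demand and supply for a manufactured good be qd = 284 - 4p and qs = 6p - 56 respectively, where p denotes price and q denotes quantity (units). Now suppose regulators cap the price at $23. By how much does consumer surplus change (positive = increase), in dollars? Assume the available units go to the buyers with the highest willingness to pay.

357.5

Equilibrium: 284 - 4p = 6p - 56, so 340 = 10p and p* = 34, q* = 148.
The ceiling of 23 is below the equilibrium price 34, so it binds.
At p = 23: qd = 284 - 4·23 = 192 and qs = 6·23 - 56 = 82.
Consumer surplus without the control is ½ · (71 - 34) · 148 = 2738.
With the ceiling, 82 units are sold at 23 (assume they go to the highest-value buyers). The demand price at q = 82 is 50.5, so CS = ½ · [(71 - 23) + (50.5 - 23)] · 82 = 3095.5.
Change in consumer surplus = 3095.5 - 2738 = 357.5.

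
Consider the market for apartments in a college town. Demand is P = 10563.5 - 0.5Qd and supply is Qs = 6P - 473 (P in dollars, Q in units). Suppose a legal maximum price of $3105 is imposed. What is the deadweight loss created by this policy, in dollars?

0

Rearranging demand gives Qd = 21127 - 2P. Without the control the market clears where 21127 - 2P = 6P - 473, i.e. P* = 2700 and Q* = 15727.
The ceiling of 3105 is above the equilibrium price 2700, so it is not binding; the market clears at P* = 2700, Q* = 15727.
Since the control does not bind, no trades are prevented and deadweight loss is zero.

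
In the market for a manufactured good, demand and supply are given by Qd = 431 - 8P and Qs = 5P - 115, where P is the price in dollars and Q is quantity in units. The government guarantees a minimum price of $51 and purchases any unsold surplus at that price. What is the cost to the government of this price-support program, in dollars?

Without the control the market clears where 431 - 8P = 5P - 115, i.e. P* = 42 and Q* = 95.
Since 51 > 42, the floor is binding.
At P = 51: Qd = 431 - 8·51 = 23 and Qs = 5·51 - 115 = 140.
Surplus = Qs - Qd = 117.
Government expenditure = surplus × support price = 117 × 51 = 5967.

5967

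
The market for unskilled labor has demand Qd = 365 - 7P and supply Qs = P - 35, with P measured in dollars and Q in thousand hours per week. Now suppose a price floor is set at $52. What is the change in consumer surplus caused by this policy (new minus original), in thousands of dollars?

In a free market, 365 - 7P = P - 35 gives the equilibrium P* = 50, Q* = 15.
Because the floor (52) lies above the market-clearing price, it is binding.
At P = 52: Qd = 365 - 7·52 = 1 and Qs = 52 - 35 = 17.
Consumer surplus without the control is ½ · (365/7 - 50) · 15 = 225/14.
With the floor, consumers buy 1 units at 52, so CS = ½ · (365/7 - 52) · 1 = 1/14.
Change in consumer surplus = 1/14 - 225/14 = -16.

-16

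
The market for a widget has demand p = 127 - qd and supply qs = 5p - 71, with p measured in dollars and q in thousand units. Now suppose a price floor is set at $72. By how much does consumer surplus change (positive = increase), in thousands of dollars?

Rearranging demand gives qd = 127 - p. Setting quantity demanded equal to quantity supplied, 127 - p = 5p - 71, gives p* = 33 and q* = 94.
Because the floor (72) lies above the market-clearing price, it is binding.
At p = 72: qd = 127 - 72 = 55 and qs = 5·72 - 71 = 289.
Consumer surplus without the control is ½ · (127 - 33) · 94 = 4418.
With the floor, consumers buy 55 units at 72, so CS = ½ · (127 - 72) · 55 = 1512.5.
Change in consumer surplus = 1512.5 - 4418 = -2905.5.

-2905.5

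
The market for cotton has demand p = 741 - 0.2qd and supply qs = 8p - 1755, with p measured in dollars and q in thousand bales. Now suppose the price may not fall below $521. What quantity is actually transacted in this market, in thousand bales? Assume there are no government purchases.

Rearranging demand gives qd = 3705 - 5p. Equilibrium: 3705 - 5p = 8p - 1755, so 5460 = 13p and p* = 420, q* = 1605.
Because the floor (521) lies above the market-clearing price, it is binding.
At p = 521: qd = 3705 - 5·521 = 1100 and qs = 8·521 - 1755 = 2413.
The quantity actually transacted is the short side, demand: 1100.

1100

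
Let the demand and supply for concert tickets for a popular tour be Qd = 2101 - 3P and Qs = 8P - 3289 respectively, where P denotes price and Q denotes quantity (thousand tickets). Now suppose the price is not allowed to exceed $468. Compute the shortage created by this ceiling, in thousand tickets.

242

Without the control the market clears where 2101 - 3P = 8P - 3289, i.e. P* = 490 and Q* = 631.
Because the ceiling (468) lies below the market-clearing price, it is binding.
At P = 468: Qd = 2101 - 3·468 = 697 and Qs = 8·468 - 3289 = 455.
Shortage = Qd - Qs = 697 - 455 = 242.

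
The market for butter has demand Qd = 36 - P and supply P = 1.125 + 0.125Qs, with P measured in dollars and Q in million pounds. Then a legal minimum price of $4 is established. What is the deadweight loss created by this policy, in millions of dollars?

0

Rearranging supply gives Qs = 8P - 9. In a free market, 36 - P = 8P - 9 gives the equilibrium P* = 5, Q* = 31.
The floor of 4 is below the equilibrium price 5, so it is not binding; the market clears at P* = 5, Q* = 31.
Since the control does not bind, no trades are prevented and deadweight loss is zero.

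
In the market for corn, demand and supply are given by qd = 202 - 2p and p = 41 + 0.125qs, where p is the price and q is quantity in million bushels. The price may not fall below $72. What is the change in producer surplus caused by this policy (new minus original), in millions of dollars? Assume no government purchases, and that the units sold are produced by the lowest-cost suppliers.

1011.75

Rearranging supply gives qs = 8p - 328. Setting quantity demanded equal to quantity supplied, 202 - 2p = 8p - 328, gives p* = 53 and q* = 96.
The floor of 72 is above the equilibrium price 53, so it binds.
At p = 72: qd = 202 - 2·72 = 58 and qs = 8·72 - 328 = 248.
Producer surplus without the control is ½ · (53 - 41) · 96 = 576.
With the floor, 58 units are sold at 72. The supply price at q = 58 is 48.25, so PS = ½ · [(72 - 41) + (72 - 48.25)] · 58 = 1587.75.
Change in producer surplus = 1587.75 - 576 = 1011.75.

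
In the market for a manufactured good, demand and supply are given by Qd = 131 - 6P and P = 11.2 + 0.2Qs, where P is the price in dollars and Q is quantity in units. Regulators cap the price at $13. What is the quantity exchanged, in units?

Rearranging supply gives Qs = 5P - 56. Equilibrium: 131 - 6P = 5P - 56, so 187 = 11P and P* = 17, Q* = 29.
Because the ceiling (13) lies below the market-clearing price, it is binding.
At P = 13: Qd = 131 - 6·13 = 53 and Qs = 5·13 - 56 = 9.
The quantity actually transacted is the short side, supply: 9.

9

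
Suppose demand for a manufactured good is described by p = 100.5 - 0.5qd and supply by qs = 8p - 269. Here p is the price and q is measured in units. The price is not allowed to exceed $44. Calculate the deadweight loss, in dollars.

Rearranging demand gives qd = 201 - 2p. Without the control the market clears where 201 - 2p = 8p - 269, i.e. p* = 47 and q* = 107.
The ceiling of 44 is below the equilibrium price 47, so it binds.
At p = 44: qd = 201 - 2·44 = 113 and qs = 8·44 - 269 = 83.
Quantity traded falls to 83. At q = 83 the demand price is (201 - 83)/2 = 59 and the supply price is (269 + 83)/8 = 44.
Deadweight loss = ½ · (59 - 44) · (107 - 83) = ½ · 15 · 24 = 180.

180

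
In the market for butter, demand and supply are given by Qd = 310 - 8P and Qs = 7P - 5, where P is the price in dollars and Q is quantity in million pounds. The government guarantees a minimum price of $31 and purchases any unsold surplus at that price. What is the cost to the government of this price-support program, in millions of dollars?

Setting quantity demanded equal to quantity supplied, 310 - 8P = 7P - 5, gives P* = 21 and Q* = 142.
The floor of 31 is above the equilibrium price 21, so it binds.
At P = 31: Qd = 310 - 8·31 = 62 and Qs = 7·31 - 5 = 212.
Surplus = Qs - Qd = 150.
Government expenditure = surplus × support price = 150 × 31 = 4650.

4650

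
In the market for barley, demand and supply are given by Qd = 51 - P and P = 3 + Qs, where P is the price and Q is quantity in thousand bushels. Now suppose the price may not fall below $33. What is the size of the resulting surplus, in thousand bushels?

12

Rearranging supply gives Qs = P - 3. In a free market, 51 - P = P - 3 gives the equilibrium P* = 27, Q* = 24.
The floor of 33 is above the equilibrium price 27, so it binds.
At P = 33: Qd = 51 - 33 = 18 and Qs = 33 - 3 = 30.
Surplus = Qs - Qd = 30 - 18 = 12.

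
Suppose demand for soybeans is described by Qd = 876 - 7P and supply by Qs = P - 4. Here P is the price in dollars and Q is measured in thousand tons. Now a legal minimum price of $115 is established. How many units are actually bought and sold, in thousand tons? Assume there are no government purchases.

Equilibrium: 876 - 7P = P - 4, so 880 = 8P and P* = 110, Q* = 106.
Because the floor (115) lies above the market-clearing price, it is binding.
At P = 115: Qd = 876 - 7·115 = 71 and Qs = 115 - 4 = 111.
The quantity actually transacted is the short side, demand: 71.

71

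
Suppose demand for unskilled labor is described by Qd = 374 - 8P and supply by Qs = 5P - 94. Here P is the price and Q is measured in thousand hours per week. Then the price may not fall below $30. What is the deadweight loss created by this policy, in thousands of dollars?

Without the control the market clears where 374 - 8P = 5P - 94, i.e. P* = 36 and Q* = 86.
The floor of 30 is below the equilibrium price 36, so it is not binding; the market clears at P* = 36, Q* = 86.
Since the control does not bind, no trades are prevented and deadweight loss is zero.

0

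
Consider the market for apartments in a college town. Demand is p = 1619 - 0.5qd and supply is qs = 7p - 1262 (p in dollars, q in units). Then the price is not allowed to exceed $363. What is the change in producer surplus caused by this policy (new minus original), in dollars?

-240914.5

Rearranging demand gives qd = 3238 - 2p. In a free market, 3238 - 2p = 7p - 1262 gives the equilibrium p* = 500, q* = 2238.
Since 363 < 500, the ceiling is binding.
At p = 363: qd = 3238 - 2·363 = 2512 and qs = 7·363 - 1262 = 1279.
Producer surplus without the control is ½ · (500 - 1262/7) · 2238 = 2504322/7.
With the ceiling, producers sell 1279 units at 363, so PS = ½ · (363 - 1262/7) · 1279 = 1635841/14.
Change in producer surplus = 1635841/14 - 2504322/7 = -240914.5.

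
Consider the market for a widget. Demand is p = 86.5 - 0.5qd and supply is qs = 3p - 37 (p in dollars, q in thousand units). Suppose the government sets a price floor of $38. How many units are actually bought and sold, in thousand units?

89

Rearranging demand gives qd = 173 - 2p. Equilibrium: 173 - 2p = 3p - 37, so 210 = 5p and p* = 42, q* = 89.
The floor of 38 is below the equilibrium price 42, so it is not binding; the market clears at p* = 42, q* = 89.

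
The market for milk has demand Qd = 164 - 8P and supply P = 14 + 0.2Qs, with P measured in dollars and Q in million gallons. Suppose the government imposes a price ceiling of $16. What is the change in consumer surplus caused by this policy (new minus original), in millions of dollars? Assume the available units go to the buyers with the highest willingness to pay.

13.75

Rearranging supply gives Qs = 5P - 70. Equilibrium: 164 - 8P = 5P - 70, so 234 = 13P and P* = 18, Q* = 20.
Since 16 < 18, the ceiling is binding.
At P = 16: Qd = 164 - 8·16 = 36 and Qs = 5·16 - 70 = 10.
Consumer surplus without the control is ½ · (20.5 - 18) · 20 = 25.
With the ceiling, 10 units are sold at 16 (assume they go to the highest-value buyers). The demand price at Q = 10 is 19.25, so CS = ½ · [(20.5 - 16) + (19.25 - 16)] · 10 = 38.75.
Change in consumer surplus = 38.75 - 25 = 13.75.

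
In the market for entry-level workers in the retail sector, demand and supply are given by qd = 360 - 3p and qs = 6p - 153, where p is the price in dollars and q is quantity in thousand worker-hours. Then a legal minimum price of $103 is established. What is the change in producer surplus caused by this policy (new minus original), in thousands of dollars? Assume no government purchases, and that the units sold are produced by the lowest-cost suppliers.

759

Setting quantity demanded equal to quantity supplied, 360 - 3p = 6p - 153, gives p* = 57 and q* = 189.
The floor of 103 is above the equilibrium price 57, so it binds.
At p = 103: qd = 360 - 3·103 = 51 and qs = 6·103 - 153 = 465.
Producer surplus without the control is ½ · (57 - 25.5) · 189 = 2976.75.
With the floor, 51 units are sold at 103. The supply price at q = 51 is 34, so PS = ½ · [(103 - 25.5) + (103 - 34)] · 51 = 3735.75.
Change in producer surplus = 3735.75 - 2976.75 = 759.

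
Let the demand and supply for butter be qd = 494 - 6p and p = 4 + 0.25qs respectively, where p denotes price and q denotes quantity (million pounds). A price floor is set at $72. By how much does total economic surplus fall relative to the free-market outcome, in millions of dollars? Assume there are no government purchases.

3307.5

Rearranging supply gives qs = 4p - 16. Without the control the market clears where 494 - 6p = 4p - 16, i.e. p* = 51 and q* = 188.
The floor of 72 is above the equilibrium price 51, so it binds.
At p = 72: qd = 494 - 6·72 = 62 and qs = 4·72 - 16 = 272.
Quantity traded falls to 62. At q = 62 the demand price is (494 - 62)/6 = 72 and the supply price is (16 + 62)/4 = 19.5.
Deadweight loss = ½ · (72 - 19.5) · (188 - 62) = ½ · 52.5 · 126 = 3307.5.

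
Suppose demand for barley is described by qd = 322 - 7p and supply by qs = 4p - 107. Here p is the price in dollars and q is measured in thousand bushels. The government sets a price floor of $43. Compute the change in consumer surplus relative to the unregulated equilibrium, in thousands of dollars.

Setting quantity demanded equal to quantity supplied, 322 - 7p = 4p - 107, gives p* = 39 and q* = 49.
Because the floor (43) lies above the market-clearing price, it is binding.
At p = 43: qd = 322 - 7·43 = 21 and qs = 4·43 - 107 = 65.
Consumer surplus without the control is ½ · (46 - 39) · 49 = 171.5.
With the floor, consumers buy 21 units at 43, so CS = ½ · (46 - 43) · 21 = 31.5.
Change in consumer surplus = 31.5 - 171.5 = -140.

-140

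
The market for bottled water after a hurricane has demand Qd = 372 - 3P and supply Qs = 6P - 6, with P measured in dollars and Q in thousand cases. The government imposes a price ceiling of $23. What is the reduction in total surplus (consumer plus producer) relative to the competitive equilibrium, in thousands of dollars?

Equilibrium: 372 - 3P = 6P - 6, so 378 = 9P and P* = 42, Q* = 246.
Because the ceiling (23) lies below the market-clearing price, it is binding.
At P = 23: Qd = 372 - 3·23 = 303 and Qs = 6·23 - 6 = 132.
Quantity traded falls to 132. At Q = 132 the demand price is (372 - 132)/3 = 80 and the supply price is (6 + 132)/6 = 23.
Deadweight loss = ½ · (80 - 23) · (246 - 132) = ½ · 57 · 114 = 3249.

3249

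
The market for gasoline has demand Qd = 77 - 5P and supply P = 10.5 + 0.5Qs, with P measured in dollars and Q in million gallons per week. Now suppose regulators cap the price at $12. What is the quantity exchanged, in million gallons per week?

Rearranging supply gives Qs = 2P - 21. Setting quantity demanded equal to quantity supplied, 77 - 5P = 2P - 21, gives P* = 14 and Q* = 7.
Since 12 < 14, the ceiling is binding.
At P = 12: Qd = 77 - 5·12 = 17 and Qs = 2·12 - 21 = 3.
The quantity actually transacted is the short side, supply: 3.

3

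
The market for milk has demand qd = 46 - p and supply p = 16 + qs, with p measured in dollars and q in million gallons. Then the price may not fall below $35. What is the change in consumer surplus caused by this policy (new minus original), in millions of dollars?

-52

Rearranging supply gives qs = p - 16. Without the control the market clears where 46 - p = p - 16, i.e. p* = 31 and q* = 15.
Because the floor (35) lies above the market-clearing price, it is binding.
At p = 35: qd = 46 - 35 = 11 and qs = 35 - 16 = 19.
Consumer surplus without the control is ½ · (46 - 31) · 15 = 112.5.
With the floor, consumers buy 11 units at 35, so CS = ½ · (46 - 35) · 11 = 60.5.
Change in consumer surplus = 60.5 - 112.5 = -52.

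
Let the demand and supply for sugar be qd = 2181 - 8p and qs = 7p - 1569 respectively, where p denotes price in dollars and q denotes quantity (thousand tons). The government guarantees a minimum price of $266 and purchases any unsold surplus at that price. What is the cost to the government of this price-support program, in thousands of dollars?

63840

Setting quantity demanded equal to quantity supplied, 2181 - 8p = 7p - 1569, gives p* = 250 and q* = 181.
The floor of 266 is above the equilibrium price 250, so it binds.
At p = 266: qd = 2181 - 8·266 = 53 and qs = 7·266 - 1569 = 293.
Surplus = qs - qd = 240.
Government expenditure = surplus × support price = 240 × 266 = 63840.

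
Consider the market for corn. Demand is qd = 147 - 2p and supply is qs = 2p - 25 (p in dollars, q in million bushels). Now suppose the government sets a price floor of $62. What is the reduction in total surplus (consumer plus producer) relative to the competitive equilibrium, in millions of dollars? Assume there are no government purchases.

In a free market, 147 - 2p = 2p - 25 gives the equilibrium p* = 43, q* = 61.
Since 62 > 43, the floor is binding.
At p = 62: qd = 147 - 2·62 = 23 and qs = 2·62 - 25 = 99.
Quantity traded falls to 23. At q = 23 the demand price is (147 - 23)/2 = 62 and the supply price is (25 + 23)/2 = 24.
Deadweight loss = ½ · (62 - 24) · (61 - 23) = ½ · 38 · 38 = 722.

722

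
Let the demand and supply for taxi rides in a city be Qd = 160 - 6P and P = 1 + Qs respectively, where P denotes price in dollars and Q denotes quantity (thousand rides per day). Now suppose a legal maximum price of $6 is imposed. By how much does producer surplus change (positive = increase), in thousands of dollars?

-229.5

Rearranging supply gives Qs = P - 1. In a free market, 160 - 6P = P - 1 gives the equilibrium P* = 23, Q* = 22.
Since 6 < 23, the ceiling is binding.
At P = 6: Qd = 160 - 6·6 = 124 and Qs = 6 - 1 = 5.
Producer surplus without the control is ½ · (23 - 1) · 22 = 242.
With the ceiling, producers sell 5 units at 6, so PS = ½ · (6 - 1) · 5 = 12.5.
Change in producer surplus = 12.5 - 242 = -229.5.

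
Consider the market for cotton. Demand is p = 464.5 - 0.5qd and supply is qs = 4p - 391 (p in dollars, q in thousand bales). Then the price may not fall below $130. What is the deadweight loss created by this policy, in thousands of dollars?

Rearranging demand gives qd = 929 - 2p. In a free market, 929 - 2p = 4p - 391 gives the equilibrium p* = 220, q* = 489.
Since 130 is below p* = 220, the floor does not bind and the free-market outcome prevails.
Since the control does not bind, no trades are prevented and deadweight loss is zero.

0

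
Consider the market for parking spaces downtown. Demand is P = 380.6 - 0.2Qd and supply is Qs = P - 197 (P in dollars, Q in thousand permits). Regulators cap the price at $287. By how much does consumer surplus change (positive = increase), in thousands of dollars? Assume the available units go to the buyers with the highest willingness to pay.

5273.1

Rearranging demand gives Qd = 1903 - 5P. Setting quantity demanded equal to quantity supplied, 1903 - 5P = P - 197, gives P* = 350 and Q* = 153.
Because the ceiling (287) lies below the market-clearing price, it is binding.
At P = 287: Qd = 1903 - 5·287 = 468 and Qs = 287 - 197 = 90.
Consumer surplus without the control is ½ · (380.6 - 350) · 153 = 2340.9.
With the ceiling, 90 units are sold at 287 (assume they go to the highest-value buyers). The demand price at Q = 90 is 362.6, so CS = ½ · [(380.6 - 287) + (362.6 - 287)] · 90 = 7614.
Change in consumer surplus = 7614 - 2340.9 = 5273.1.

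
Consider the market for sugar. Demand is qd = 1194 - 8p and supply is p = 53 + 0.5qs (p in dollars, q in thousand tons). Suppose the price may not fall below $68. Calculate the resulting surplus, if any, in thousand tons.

0

Rearranging supply gives qs = 2p - 106. Without the control the market clears where 1194 - 8p = 2p - 106, i.e. p* = 130 and q* = 154.
Since 68 is below p* = 130, the floor does not bind and the free-market outcome prevails.
Since the control does not bind, there is no surplus.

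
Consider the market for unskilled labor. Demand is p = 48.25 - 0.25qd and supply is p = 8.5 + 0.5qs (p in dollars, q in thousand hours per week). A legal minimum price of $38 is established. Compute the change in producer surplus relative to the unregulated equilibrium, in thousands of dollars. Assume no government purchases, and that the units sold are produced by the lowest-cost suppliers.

Rearranging demand gives qd = 193 - 4p; rearranging supply gives qs = 2p - 17. Without the control the market clears where 193 - 4p = 2p - 17, i.e. p* = 35 and q* = 53.
The floor of 38 is above the equilibrium price 35, so it binds.
At p = 38: qd = 193 - 4·38 = 41 and qs = 2·38 - 17 = 59.
Producer surplus without the control is ½ · (35 - 8.5) · 53 = 702.25.
With the floor, 41 units are sold at 38. The supply price at q = 41 is 29, so PS = ½ · [(38 - 8.5) + (38 - 29)] · 41 = 789.25.
Change in producer surplus = 789.25 - 702.25 = 87.

87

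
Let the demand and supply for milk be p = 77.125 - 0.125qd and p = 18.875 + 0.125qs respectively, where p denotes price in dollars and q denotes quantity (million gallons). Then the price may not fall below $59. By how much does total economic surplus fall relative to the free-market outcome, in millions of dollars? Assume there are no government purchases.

968

Rearranging demand gives qd = 617 - 8p; rearranging supply gives qs = 8p - 151. Setting quantity demanded equal to quantity supplied, 617 - 8p = 8p - 151, gives p* = 48 and q* = 233.
The floor of 59 is above the equilibrium price 48, so it binds.
At p = 59: qd = 617 - 8·59 = 145 and qs = 8·59 - 151 = 321.
Quantity traded falls to 145. At q = 145 the demand price is (617 - 145)/8 = 59 and the supply price is (151 + 145)/8 = 37.
Deadweight loss = ½ · (59 - 37) · (233 - 145) = ½ · 22 · 88 = 968.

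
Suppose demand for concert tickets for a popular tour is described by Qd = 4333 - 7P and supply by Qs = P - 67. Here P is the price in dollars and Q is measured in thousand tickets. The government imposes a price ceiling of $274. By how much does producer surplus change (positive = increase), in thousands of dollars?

Without the control the market clears where 4333 - 7P = P - 67, i.e. P* = 550 and Q* = 483.
Since 274 < 550, the ceiling is binding.
At P = 274: Qd = 4333 - 7·274 = 2415 and Qs = 274 - 67 = 207.
Producer surplus without the control is ½ · (550 - 67) · 483 = 116644.5.
With the ceiling, producers sell 207 units at 274, so PS = ½ · (274 - 67) · 207 = 21424.5.
Change in producer surplus = 21424.5 - 116644.5 = -95220.

-95220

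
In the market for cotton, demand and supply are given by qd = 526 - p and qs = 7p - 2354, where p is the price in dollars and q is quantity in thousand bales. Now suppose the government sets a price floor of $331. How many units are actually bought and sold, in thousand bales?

166

In a free market, 526 - p = 7p - 2354 gives the equilibrium p* = 360, q* = 166.
Since 331 is below p* = 360, the floor does not bind and the free-market outcome prevails.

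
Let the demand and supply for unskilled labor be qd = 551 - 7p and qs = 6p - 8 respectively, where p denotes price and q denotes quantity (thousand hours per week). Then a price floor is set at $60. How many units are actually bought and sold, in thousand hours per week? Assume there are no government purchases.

131

Setting quantity demanded equal to quantity supplied, 551 - 7p = 6p - 8, gives p* = 43 and q* = 250.
The floor of 60 is above the equilibrium price 43, so it binds.
At p = 60: qd = 551 - 7·60 = 131 and qs = 6·60 - 8 = 352.
The quantity actually transacted is the short side, demand: 131.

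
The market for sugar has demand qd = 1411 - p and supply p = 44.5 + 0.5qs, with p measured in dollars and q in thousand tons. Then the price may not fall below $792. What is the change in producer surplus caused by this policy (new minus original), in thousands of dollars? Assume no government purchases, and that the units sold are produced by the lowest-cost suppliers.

Rearranging supply gives qs = 2p - 89. In a free market, 1411 - p = 2p - 89 gives the equilibrium p* = 500, q* = 911.
The floor of 792 is above the equilibrium price 500, so it binds.
At p = 792: qd = 1411 - 792 = 619 and qs = 2·792 - 89 = 1495.
Producer surplus without the control is ½ · (500 - 44.5) · 911 = 207480.25.
With the floor, 619 units are sold at 792. The supply price at q = 619 is 354, so PS = ½ · [(792 - 44.5) + (792 - 354)] · 619 = 366912.25.
Change in producer surplus = 366912.25 - 207480.25 = 159432.

159432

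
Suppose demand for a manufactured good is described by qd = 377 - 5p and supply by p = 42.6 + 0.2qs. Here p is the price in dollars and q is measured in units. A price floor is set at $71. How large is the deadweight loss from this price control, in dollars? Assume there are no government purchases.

Rearranging supply gives qs = 5p - 213. In a free market, 377 - 5p = 5p - 213 gives the equilibrium p* = 59, q* = 82.
Since 71 > 59, the floor is binding.
At p = 71: qd = 377 - 5·71 = 22 and qs = 5·71 - 213 = 142.
Quantity traded falls to 22. At q = 22 the demand price is (377 - 22)/5 = 71 and the supply price is (213 + 22)/5 = 47.
Deadweight loss = ½ · (71 - 47) · (82 - 22) = ½ · 24 · 60 = 720.

720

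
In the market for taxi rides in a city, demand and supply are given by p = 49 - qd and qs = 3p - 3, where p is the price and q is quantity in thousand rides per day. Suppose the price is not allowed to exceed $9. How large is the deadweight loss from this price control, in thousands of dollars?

96

Rearranging demand gives qd = 49 - p. Without the control the market clears where 49 - p = 3p - 3, i.e. p* = 13 and q* = 36.
Because the ceiling (9) lies below the market-clearing price, it is binding.
At p = 9: qd = 49 - 9 = 40 and qs = 3·9 - 3 = 24.
Quantity traded falls to 24. At q = 24 the demand price is 49 - 24 = 25 and the supply price is (3 + 24)/3 = 9.
Deadweight loss = ½ · (25 - 9) · (36 - 24) = ½ · 16 · 12 = 96.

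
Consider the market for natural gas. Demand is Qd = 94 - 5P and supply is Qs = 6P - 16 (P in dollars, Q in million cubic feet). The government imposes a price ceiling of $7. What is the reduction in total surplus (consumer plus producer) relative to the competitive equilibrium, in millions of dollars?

59.4

Setting quantity demanded equal to quantity supplied, 94 - 5P = 6P - 16, gives P* = 10 and Q* = 44.
Since 7 < 10, the ceiling is binding.
At P = 7: Qd = 94 - 5·7 = 59 and Qs = 6·7 - 16 = 26.
Quantity traded falls to 26. At Q = 26 the demand price is (94 - 26)/5 = 13.6 and the supply price is (16 + 26)/6 = 7.
Deadweight loss = ½ · (13.6 - 7) · (44 - 26) = ½ · 6.6 · 18 = 59.4.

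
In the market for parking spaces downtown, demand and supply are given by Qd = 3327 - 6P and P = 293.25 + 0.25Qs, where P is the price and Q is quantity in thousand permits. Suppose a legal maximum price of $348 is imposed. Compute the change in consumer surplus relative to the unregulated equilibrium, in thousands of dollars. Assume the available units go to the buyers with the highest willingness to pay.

8466

Rearranging supply gives Qs = 4P - 1173. Equilibrium: 3327 - 6P = 4P - 1173, so 4500 = 10P and P* = 450, Q* = 627.
Because the ceiling (348) lies below the market-clearing price, it is binding.
At P = 348: Qd = 3327 - 6·348 = 1239 and Qs = 4·348 - 1173 = 219.
Consumer surplus without the control is ½ · (554.5 - 450) · 627 = 32760.75.
With the ceiling, 219 units are sold at 348 (assume they go to the highest-value buyers). The demand price at Q = 219 is 518, so CS = ½ · [(554.5 - 348) + (518 - 348)] · 219 = 41226.75.
Change in consumer surplus = 41226.75 - 32760.75 = 8466.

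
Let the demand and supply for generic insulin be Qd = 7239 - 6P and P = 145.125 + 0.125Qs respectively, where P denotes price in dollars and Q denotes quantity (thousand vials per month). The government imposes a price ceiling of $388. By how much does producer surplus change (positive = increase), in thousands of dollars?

Rearranging supply gives Qs = 8P - 1161. Equilibrium: 7239 - 6P = 8P - 1161, so 8400 = 14P and P* = 600, Q* = 3639.
The ceiling of 388 is below the equilibrium price 600, so it binds.
At P = 388: Qd = 7239 - 6·388 = 4911 and Qs = 8·388 - 1161 = 1943.
Producer surplus without the control is ½ · (600 - 145.125) · 3639 = 827645.0625.
With the ceiling, producers sell 1943 units at 388, so PS = ½ · (388 - 145.125) · 1943 = 235953.0625.
Change in producer surplus = 235953.0625 - 827645.0625 = -591692.

-591692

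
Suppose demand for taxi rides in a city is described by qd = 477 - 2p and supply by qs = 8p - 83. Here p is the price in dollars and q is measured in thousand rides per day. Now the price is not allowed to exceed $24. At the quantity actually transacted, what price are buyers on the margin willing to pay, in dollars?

184

Setting quantity demanded equal to quantity supplied, 477 - 2p = 8p - 83, gives p* = 56 and q* = 365.
Because the ceiling (24) lies below the market-clearing price, it is binding.
At p = 24: qd = 477 - 2·24 = 429 and qs = 8·24 - 83 = 109.
Only 109 units reach the market. On the demand curve, the marginal buyer's willingness to pay at q = 109 is (477 - 109)/2 = 184.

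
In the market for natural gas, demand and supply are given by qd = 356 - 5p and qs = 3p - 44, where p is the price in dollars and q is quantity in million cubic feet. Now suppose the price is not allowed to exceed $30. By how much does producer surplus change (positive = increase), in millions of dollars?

-1520

In a free market, 356 - 5p = 3p - 44 gives the equilibrium p* = 50, q* = 106.
Because the ceiling (30) lies below the market-clearing price, it is binding.
At p = 30: qd = 356 - 5·30 = 206 and qs = 3·30 - 44 = 46.
Producer surplus without the control is ½ · (50 - 44/3) · 106 = 5618/3.
With the ceiling, producers sell 46 units at 30, so PS = ½ · (30 - 44/3) · 46 = 1058/3.
Change in producer surplus = 1058/3 - 5618/3 = -1520.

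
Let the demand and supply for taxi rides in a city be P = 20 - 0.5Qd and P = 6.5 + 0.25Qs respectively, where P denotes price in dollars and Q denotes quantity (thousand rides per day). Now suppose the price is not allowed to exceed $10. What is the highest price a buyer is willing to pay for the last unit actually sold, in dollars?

Rearranging demand gives Qd = 40 - 2P; rearranging supply gives Qs = 4P - 26. In a free market, 40 - 2P = 4P - 26 gives the equilibrium P* = 11, Q* = 18.
The ceiling of 10 is below the equilibrium price 11, so it binds.
At P = 10: Qd = 40 - 2·10 = 20 and Qs = 4·10 - 26 = 14.
Only 14 units reach the market. On the demand curve, the marginal buyer's willingness to pay at Q = 14 is (40 - 14)/2 = 13.

13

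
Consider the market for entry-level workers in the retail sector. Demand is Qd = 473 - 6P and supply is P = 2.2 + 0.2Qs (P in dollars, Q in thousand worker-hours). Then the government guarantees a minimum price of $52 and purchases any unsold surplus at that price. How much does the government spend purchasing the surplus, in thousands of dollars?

4576

Rearranging supply gives Qs = 5P - 11. Setting quantity demanded equal to quantity supplied, 473 - 6P = 5P - 11, gives P* = 44 and Q* = 209.
Because the floor (52) lies above the market-clearing price, it is binding.
At P = 52: Qd = 473 - 6·52 = 161 and Qs = 5·52 - 11 = 249.
Surplus = Qs - Qd = 88.
Government expenditure = surplus × support price = 88 × 52 = 4576.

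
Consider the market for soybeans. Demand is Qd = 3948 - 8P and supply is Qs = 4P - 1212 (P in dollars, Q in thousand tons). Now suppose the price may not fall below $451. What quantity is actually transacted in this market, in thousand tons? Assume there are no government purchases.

340

Equilibrium: 3948 - 8P = 4P - 1212, so 5160 = 12P and P* = 430, Q* = 508.
The floor of 451 is above the equilibrium price 430, so it binds.
At P = 451: Qd = 3948 - 8·451 = 340 and Qs = 4·451 - 1212 = 592.
The quantity actually transacted is the short side, demand: 340.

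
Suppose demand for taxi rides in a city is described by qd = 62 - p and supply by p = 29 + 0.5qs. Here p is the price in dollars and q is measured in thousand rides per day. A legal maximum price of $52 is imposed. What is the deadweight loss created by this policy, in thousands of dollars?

0

Rearranging supply gives qs = 2p - 58. In a free market, 62 - p = 2p - 58 gives the equilibrium p* = 40, q* = 22.
Since 52 is above p* = 40, the ceiling does not bind and the free-market outcome prevails.
Since the control does not bind, no trades are prevented and deadweight loss is zero.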